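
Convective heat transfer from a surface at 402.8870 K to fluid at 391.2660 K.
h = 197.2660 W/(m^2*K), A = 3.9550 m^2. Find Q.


dT = 11.6210 K
Q = 197.2660 * 3.9550 * 11.6210 = 9066.5535 W

9066.5535 W


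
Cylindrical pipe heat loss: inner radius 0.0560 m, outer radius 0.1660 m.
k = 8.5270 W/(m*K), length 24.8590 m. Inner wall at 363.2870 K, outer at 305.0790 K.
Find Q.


dT = 58.2080 K
ln(ro/ri) = 1.0866
Q = 2*pi*8.5270*24.8590*58.2080 / 1.0866 = 71344.1446 W

71344.1446 W


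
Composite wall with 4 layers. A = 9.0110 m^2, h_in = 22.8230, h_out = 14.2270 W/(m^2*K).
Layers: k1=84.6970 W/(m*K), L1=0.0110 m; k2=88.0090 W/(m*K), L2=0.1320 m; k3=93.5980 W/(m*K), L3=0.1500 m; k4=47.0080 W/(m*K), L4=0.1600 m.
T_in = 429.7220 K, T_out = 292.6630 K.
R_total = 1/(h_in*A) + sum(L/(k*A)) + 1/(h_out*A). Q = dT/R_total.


R_conv_in = 1/(22.8230*9.0110) = 0.0049
R_1 = 0.0110/(84.6970*9.0110) = 1.4413e-05
R_2 = 0.1320/(88.0090*9.0110) = 0.0002
R_3 = 0.1500/(93.5980*9.0110) = 0.0002
R_4 = 0.1600/(47.0080*9.0110) = 0.0004
R_conv_out = 1/(14.2270*9.0110) = 0.0078
R_total = 0.0134 K/W
Q = 137.0590 / 0.0134 = 10228.8823 W

R_total = 0.0134 K/W, Q = 10228.8823 W


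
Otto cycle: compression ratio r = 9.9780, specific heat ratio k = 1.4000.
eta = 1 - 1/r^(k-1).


r^(k-1) = 2.5097
eta = 1 - 1/2.5097 = 0.6015 = 60.1542%

60.1542%


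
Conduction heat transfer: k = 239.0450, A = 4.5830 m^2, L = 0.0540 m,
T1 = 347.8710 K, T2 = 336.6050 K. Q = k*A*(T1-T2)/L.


dT = 11.2660 K
Q = 239.0450 * 4.5830 * 11.2660 / 0.0540 = 228562.7794 W

228562.7794 W


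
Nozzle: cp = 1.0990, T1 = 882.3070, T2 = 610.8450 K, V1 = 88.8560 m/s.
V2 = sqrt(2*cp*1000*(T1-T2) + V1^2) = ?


dT = 271.4620 K
2*cp*1000*dT = 596673.4760
V1^2 = 7895.3887
V2 = sqrt(604568.8647) = 777.5403 m/s

777.5403 m/s


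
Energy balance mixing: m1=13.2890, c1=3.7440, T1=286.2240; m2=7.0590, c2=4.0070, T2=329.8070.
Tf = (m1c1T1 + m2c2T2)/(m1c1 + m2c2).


num = 23569.5207
den = 78.0394
Tf = 302.0207 K

302.0207 K


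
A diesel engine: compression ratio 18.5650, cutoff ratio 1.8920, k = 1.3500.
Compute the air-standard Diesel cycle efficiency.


r^(k-1) = 2.7800
rc^k = 2.3651
eta = 0.5922 = 59.2233%

59.2233%


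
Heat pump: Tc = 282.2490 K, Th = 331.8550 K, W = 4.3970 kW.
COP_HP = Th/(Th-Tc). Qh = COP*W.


COP = 331.8550 / 49.6060 = 6.6898
Qh = 6.6898 * 4.3970 = 29.4151 kW

COP = 6.6898, Qh = 29.4151 kW


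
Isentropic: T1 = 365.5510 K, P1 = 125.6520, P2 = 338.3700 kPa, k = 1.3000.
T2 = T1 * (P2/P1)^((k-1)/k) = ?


(k-1)/k = 0.2308
(P2/P1)^exp = 1.2568
T2 = 365.5510 * 1.2568 = 459.4413 K

459.4413 K


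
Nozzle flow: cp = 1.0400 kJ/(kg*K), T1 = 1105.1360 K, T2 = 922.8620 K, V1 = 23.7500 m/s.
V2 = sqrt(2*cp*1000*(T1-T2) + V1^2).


dT = 182.2740 K
2*cp*1000*dT = 379129.9200
V1^2 = 564.0625
V2 = sqrt(379693.9825) = 616.1931 m/s

616.1931 m/s


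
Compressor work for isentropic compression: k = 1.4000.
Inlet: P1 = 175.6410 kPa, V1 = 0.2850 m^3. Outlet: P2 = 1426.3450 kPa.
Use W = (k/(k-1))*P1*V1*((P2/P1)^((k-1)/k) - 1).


(k-1)/k = 0.2857
(P2/P1)^exp = 1.8192
W = 3.5000 * 175.6410 * 0.2850 * (1.8192 - 1) = 143.5290 kJ

143.5290 kJ


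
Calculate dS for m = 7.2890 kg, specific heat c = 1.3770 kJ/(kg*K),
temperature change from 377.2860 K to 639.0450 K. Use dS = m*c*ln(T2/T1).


T2/T1 = 1.6938
ln(T2/T1) = 0.5270
dS = 7.2890 * 1.3770 * 0.5270 = 5.2892 kJ/K

5.2892 kJ/K


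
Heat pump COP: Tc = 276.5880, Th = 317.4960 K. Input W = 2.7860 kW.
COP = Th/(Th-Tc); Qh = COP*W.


COP = 317.4960 / 40.9080 = 7.7612
Qh = 7.7612 * 2.7860 = 21.6228 kW

COP = 7.7612, Qh = 21.6228 kW


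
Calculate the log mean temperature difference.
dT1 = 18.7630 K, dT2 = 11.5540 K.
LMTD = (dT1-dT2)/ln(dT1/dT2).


dT1/dT2 = 1.6239
ln(dT1/dT2) = 0.4849
LMTD = 7.2090 / 0.4849 = 14.8684 K

14.8684 K


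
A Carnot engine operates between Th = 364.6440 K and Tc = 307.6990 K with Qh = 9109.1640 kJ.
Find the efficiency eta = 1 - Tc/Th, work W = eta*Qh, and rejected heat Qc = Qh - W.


eta = 1 - 307.6990/364.6440 = 0.1562
W = 0.1562 * 9109.1640 = 1422.5418 kJ
Qc = 9109.1640 - 1422.5418 = 7686.6222 kJ

eta = 15.6166%, W = 1422.5418 kJ, Qc = 7686.6222 kJ


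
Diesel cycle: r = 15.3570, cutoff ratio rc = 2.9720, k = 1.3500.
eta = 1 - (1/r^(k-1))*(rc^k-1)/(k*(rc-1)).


r^(k-1) = 2.6014
rc^k = 4.3513
eta = 0.5161 = 51.6094%

51.6094%


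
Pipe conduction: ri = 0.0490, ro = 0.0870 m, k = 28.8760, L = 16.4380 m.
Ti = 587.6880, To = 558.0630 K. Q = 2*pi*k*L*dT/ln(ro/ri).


dT = 29.6250 K
ln(ro/ri) = 0.5741
Q = 2*pi*28.8760*16.4380*29.6250 / 0.5741 = 153902.5811 W

153902.5811 W


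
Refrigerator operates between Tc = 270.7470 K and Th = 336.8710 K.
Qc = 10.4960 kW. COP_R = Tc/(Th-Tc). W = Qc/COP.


COP = 270.7470 / 66.1240 = 4.0945
W = 10.4960 / 4.0945 = 2.5634 kW

COP = 4.0945, W = 2.5634 kW


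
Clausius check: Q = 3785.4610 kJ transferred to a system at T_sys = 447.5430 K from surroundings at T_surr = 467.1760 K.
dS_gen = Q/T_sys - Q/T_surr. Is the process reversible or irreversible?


dS_sys = 3785.4610/447.5430 = 8.4583 kJ/K
dS_surr = -3785.4610/467.1760 = -8.1029 kJ/K
dS_gen = 8.4583 - 8.1029 = 0.3555 kJ/K (irreversible)

dS_gen = 0.3555 kJ/K, irreversible


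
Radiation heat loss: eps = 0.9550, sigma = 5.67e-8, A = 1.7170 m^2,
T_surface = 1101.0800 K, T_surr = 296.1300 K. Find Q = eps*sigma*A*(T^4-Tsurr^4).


T^4 = 1.4699e+12
Tsurr^4 = 7.6901e+09
Q = 0.9550 * 5.67e-8 * 1.7170 * 1.4622e+12 = 135942.1394 W

135942.1394 W


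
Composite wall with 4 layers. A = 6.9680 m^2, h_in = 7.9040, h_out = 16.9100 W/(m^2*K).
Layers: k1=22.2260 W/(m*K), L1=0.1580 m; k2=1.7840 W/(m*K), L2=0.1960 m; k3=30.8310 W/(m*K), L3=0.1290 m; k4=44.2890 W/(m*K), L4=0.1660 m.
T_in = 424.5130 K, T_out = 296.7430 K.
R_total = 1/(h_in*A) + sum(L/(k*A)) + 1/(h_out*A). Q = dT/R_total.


R_conv_in = 1/(7.9040*6.9680) = 0.0182
R_1 = 0.1580/(22.2260*6.9680) = 0.0010
R_2 = 0.1960/(1.7840*6.9680) = 0.0158
R_3 = 0.1290/(30.8310*6.9680) = 0.0006
R_4 = 0.1660/(44.2890*6.9680) = 0.0005
R_conv_out = 1/(16.9100*6.9680) = 0.0085
R_total = 0.0446 K/W
Q = 127.7700 / 0.0446 = 2866.7492 W

R_total = 0.0446 K/W, Q = 2866.7492 W


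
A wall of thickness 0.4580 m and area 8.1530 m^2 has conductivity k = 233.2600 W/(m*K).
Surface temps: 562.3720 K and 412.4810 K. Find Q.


dT = 149.8910 K
Q = 233.2600 * 8.1530 * 149.8910 / 0.4580 = 622397.4328 W

622397.4328 W


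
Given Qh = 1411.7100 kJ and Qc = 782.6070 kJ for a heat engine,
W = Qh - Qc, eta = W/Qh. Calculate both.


W = 1411.7100 - 782.6070 = 629.1030 kJ
eta = 629.1030 / 1411.7100 = 0.4456 = 44.5632%

W = 629.1030 kJ, eta = 44.5632%


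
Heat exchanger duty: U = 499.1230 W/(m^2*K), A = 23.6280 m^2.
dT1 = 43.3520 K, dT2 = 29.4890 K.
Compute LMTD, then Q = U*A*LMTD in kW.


LMTD = 35.9764 K
Q = 499.1230 * 23.6280 * 35.9764 = 424280.1542 W = 424.2802 kW

424.2802 kW


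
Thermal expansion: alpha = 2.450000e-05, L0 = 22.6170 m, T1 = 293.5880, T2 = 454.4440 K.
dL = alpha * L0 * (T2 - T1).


dT = 160.8560 K
dL = 2.450000e-05 * 22.6170 * 160.8560 = 0.089133 m
L_final = 22.706133 m

dL = 0.089133 m


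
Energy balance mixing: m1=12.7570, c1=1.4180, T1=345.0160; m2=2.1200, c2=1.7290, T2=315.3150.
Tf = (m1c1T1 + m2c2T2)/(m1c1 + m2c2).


num = 7396.9222
den = 21.7549
Tf = 340.0117 K

340.0117 K


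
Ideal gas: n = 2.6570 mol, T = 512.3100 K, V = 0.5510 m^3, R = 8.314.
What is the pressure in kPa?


P = nRT/V = 2.6570 * 8.314 * 512.3100 / 0.5510
= 11317.0806 / 0.5510 = 20539.1662 Pa = 20.5392 kPa

20.5392 kPa


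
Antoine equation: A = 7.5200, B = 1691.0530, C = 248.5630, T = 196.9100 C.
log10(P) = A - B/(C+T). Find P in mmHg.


C+T = 445.4730
B/(C+T) = 3.7961
log10(P) = 7.5200 - 3.7961 = 3.7239
P = 10^3.7239 = 5295.6081 mmHg

5295.6081 mmHg


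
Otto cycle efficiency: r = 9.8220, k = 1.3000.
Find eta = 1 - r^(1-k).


r^(k-1) = 1.9845
eta = 1 - 1/1.9845 = 0.4961 = 49.6105%

49.6105%


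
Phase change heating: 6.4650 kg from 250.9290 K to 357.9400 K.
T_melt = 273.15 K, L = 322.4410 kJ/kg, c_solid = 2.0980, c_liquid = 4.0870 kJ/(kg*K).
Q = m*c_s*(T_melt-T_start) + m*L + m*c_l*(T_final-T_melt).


Q1 (sensible, solid) = 6.4650 * 2.0980 * 22.2210 = 301.3961 kJ
Q2 (latent) = 6.4650 * 322.4410 = 2084.5811 kJ
Q3 (sensible, liquid) = 6.4650 * 4.0870 * 84.7900 = 2240.3600 kJ
Q_total = 4626.3371 kJ

4626.3371 kJ


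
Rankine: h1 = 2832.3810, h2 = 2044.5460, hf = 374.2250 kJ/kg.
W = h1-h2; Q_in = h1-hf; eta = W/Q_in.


W = 787.8350 kJ/kg
Q_in = 2458.1560 kJ/kg
eta = 0.3205 = 32.0498%

eta = 32.0498%


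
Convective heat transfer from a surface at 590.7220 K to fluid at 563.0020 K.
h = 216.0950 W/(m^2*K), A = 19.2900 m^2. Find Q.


dT = 27.7200 K
Q = 216.0950 * 19.2900 * 27.7200 = 115550.0591 W

115550.0591 W


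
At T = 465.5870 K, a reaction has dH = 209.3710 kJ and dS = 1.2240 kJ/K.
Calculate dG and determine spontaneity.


T*dS = 465.5870 * 1.2240 = 569.8785 kJ
dG = 209.3710 - 569.8785 = -360.5075 kJ (spontaneous)

dG = -360.5075 kJ, spontaneous


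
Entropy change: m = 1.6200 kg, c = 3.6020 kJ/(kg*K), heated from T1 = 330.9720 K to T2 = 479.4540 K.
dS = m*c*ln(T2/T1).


T2/T1 = 1.4486
ln(T2/T1) = 0.3706
dS = 1.6200 * 3.6020 * 0.3706 = 2.1626 kJ/K

2.1626 kJ/K


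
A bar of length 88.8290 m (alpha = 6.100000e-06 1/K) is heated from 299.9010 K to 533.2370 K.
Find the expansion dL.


dT = 233.3360 K
dL = 6.100000e-06 * 88.8290 * 233.3360 = 0.126435 m
L_final = 88.955435 m

dL = 0.126435 m


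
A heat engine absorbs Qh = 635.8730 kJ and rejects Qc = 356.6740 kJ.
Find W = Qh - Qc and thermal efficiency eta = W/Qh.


W = 635.8730 - 356.6740 = 279.1990 kJ
eta = 279.1990 / 635.8730 = 0.4391 = 43.9080%

W = 279.1990 kJ, eta = 43.9080%


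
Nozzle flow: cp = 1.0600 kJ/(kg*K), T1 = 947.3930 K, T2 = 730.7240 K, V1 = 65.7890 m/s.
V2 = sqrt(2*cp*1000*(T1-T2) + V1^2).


dT = 216.6690 K
2*cp*1000*dT = 459338.2800
V1^2 = 4328.1925
V2 = sqrt(463666.4725) = 680.9306 m/s

680.9306 m/s


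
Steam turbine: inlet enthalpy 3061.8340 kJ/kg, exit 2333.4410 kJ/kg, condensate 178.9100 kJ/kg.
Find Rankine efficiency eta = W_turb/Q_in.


W = 728.3930 kJ/kg
Q_in = 2882.9240 kJ/kg
eta = 0.2527 = 25.2658%

eta = 25.2658%


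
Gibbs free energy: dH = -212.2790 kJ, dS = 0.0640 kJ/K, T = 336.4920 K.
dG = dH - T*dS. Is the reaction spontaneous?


T*dS = 336.4920 * 0.0640 = 21.5355 kJ
dG = -212.2790 - 21.5355 = -233.8145 kJ (spontaneous)

dG = -233.8145 kJ, spontaneous


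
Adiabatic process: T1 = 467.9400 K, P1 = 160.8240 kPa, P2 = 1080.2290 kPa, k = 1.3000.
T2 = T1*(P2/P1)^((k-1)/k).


(k-1)/k = 0.2308
(P2/P1)^exp = 1.5520
T2 = 467.9400 * 1.5520 = 726.2304 K

726.2304 K


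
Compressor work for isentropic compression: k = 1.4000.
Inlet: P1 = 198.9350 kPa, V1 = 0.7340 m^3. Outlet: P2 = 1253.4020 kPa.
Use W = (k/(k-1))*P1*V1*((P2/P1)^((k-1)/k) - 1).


(k-1)/k = 0.2857
(P2/P1)^exp = 1.6920
W = 3.5000 * 198.9350 * 0.7340 * (1.6920 - 1) = 353.6437 kJ

353.6437 kJ


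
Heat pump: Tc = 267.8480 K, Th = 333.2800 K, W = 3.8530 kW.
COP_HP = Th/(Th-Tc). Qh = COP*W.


COP = 333.2800 / 65.4320 = 5.0935
Qh = 5.0935 * 3.8530 = 19.6254 kW

COP = 5.0935, Qh = 19.6254 kW


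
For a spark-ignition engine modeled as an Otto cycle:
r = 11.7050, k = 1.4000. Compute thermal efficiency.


r^(k-1) = 2.6752
eta = 1 - 1/2.6752 = 0.6262 = 62.6190%

62.6190%


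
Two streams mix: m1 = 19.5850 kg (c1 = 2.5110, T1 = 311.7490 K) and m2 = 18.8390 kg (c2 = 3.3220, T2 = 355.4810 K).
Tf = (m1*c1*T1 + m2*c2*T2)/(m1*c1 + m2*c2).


num = 37578.2956
den = 111.7611
Tf = 336.2377 K

336.2377 K


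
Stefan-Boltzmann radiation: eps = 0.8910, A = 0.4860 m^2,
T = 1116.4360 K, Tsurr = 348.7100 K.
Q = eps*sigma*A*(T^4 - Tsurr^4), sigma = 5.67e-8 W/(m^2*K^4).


T^4 = 1.5536e+12
Tsurr^4 = 1.4786e+10
Q = 0.8910 * 5.67e-8 * 0.4860 * 1.5388e+12 = 37781.4980 W

37781.4980 W


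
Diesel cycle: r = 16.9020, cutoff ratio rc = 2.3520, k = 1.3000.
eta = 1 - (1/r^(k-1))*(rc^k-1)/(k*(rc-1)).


r^(k-1) = 2.3355
rc^k = 3.0400
eta = 0.5030 = 50.3040%

50.3040%


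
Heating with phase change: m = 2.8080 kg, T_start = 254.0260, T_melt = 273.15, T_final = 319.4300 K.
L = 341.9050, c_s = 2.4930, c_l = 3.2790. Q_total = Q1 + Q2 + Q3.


Q1 (sensible, solid) = 2.8080 * 2.4930 * 19.1240 = 133.8746 kJ
Q2 (latent) = 2.8080 * 341.9050 = 960.0692 kJ
Q3 (sensible, liquid) = 2.8080 * 3.2790 * 46.2800 = 426.1200 kJ
Q_total = 1520.0638 kJ

1520.0638 kJ


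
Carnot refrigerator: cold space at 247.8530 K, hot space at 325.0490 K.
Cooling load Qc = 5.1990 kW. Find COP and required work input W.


COP = 247.8530 / 77.1960 = 3.2107
W = 5.1990 / 3.2107 = 1.6193 kW

COP = 3.2107, W = 1.6193 kW


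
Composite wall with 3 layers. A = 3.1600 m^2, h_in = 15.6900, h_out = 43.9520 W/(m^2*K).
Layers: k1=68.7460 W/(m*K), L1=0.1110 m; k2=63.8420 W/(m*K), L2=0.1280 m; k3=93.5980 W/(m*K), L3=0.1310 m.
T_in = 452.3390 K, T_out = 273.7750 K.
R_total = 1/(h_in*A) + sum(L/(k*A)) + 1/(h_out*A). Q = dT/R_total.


R_conv_in = 1/(15.6900*3.1600) = 0.0202
R_1 = 0.1110/(68.7460*3.1600) = 0.0005
R_2 = 0.1280/(63.8420*3.1600) = 0.0006
R_3 = 0.1310/(93.5980*3.1600) = 0.0004
R_conv_out = 1/(43.9520*3.1600) = 0.0072
R_total = 0.0290 K/W
Q = 178.5640 / 0.0290 = 6166.3861 W

R_total = 0.0290 K/W, Q = 6166.3861 W


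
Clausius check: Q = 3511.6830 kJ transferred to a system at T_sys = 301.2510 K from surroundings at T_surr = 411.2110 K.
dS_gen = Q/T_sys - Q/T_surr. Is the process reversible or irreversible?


dS_sys = 3511.6830/301.2510 = 11.6570 kJ/K
dS_surr = -3511.6830/411.2110 = -8.5399 kJ/K
dS_gen = 11.6570 - 8.5399 = 3.1171 kJ/K (irreversible)

dS_gen = 3.1171 kJ/K, irreversible


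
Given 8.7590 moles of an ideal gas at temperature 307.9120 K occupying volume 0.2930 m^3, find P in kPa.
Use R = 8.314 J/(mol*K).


P = nRT/V = 8.7590 * 8.314 * 307.9120 / 0.2930
= 22422.8680 / 0.2930 = 76528.5599 Pa = 76.5286 kPa

76.5286 kPa


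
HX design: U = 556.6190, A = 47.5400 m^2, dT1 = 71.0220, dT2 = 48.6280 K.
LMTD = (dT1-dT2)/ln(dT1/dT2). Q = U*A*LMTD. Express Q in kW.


LMTD = 59.1198 K
Q = 556.6190 * 47.5400 * 59.1198 = 1564408.4507 W = 1564.4085 kW

1564.4085 kW


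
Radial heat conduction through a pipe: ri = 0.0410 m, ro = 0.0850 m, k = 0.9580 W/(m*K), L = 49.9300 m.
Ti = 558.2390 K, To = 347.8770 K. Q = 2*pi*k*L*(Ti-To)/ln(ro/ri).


dT = 210.3620 K
ln(ro/ri) = 0.7291
Q = 2*pi*0.9580*49.9300*210.3620 / 0.7291 = 86716.0590 W

86716.0590 W


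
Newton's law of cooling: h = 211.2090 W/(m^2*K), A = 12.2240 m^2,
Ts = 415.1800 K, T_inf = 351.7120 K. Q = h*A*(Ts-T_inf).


dT = 63.4680 K
Q = 211.2090 * 12.2240 * 63.4680 = 163862.8766 W

163862.8766 W


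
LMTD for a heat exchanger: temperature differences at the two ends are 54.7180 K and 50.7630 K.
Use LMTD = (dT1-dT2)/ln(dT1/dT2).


dT1/dT2 = 1.0779
ln(dT1/dT2) = 0.0750
LMTD = 3.9550 / 0.0750 = 52.7158 K

52.7158 K


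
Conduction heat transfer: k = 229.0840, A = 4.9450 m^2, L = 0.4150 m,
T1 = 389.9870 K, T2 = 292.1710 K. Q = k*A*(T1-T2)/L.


dT = 97.8160 K
Q = 229.0840 * 4.9450 * 97.8160 / 0.4150 = 267007.1284 W

267007.1284 W


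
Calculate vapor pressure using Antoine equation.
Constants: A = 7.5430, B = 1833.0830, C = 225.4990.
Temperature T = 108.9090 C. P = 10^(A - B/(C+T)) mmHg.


C+T = 334.4080
B/(C+T) = 5.4816
log10(P) = 7.5430 - 5.4816 = 2.0614
P = 10^2.0614 = 115.1923 mmHg

115.1923 mmHg


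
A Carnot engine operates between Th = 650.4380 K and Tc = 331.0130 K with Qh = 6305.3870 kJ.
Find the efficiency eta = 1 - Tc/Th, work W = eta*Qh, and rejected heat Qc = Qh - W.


eta = 1 - 331.0130/650.4380 = 0.4911
W = 0.4911 * 6305.3870 = 3096.5261 kJ
Qc = 6305.3870 - 3096.5261 = 3208.8609 kJ

eta = 49.1092%, W = 3096.5261 kJ, Qc = 3208.8609 kJ


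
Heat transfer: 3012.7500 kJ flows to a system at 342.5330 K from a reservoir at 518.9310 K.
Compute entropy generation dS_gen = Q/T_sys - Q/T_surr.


dS_sys = 3012.7500/342.5330 = 8.7955 kJ/K
dS_surr = -3012.7500/518.9310 = -5.8057 kJ/K
dS_gen = 8.7955 - 5.8057 = 2.9898 kJ/K (irreversible)

dS_gen = 2.9898 kJ/K, irreversible


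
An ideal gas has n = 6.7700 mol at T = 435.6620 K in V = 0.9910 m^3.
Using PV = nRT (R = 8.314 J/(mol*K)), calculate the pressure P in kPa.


P = nRT/V = 6.7700 * 8.314 * 435.6620 / 0.9910
= 24521.5755 / 0.9910 = 24744.2740 Pa = 24.7443 kPa

24.7443 kPa


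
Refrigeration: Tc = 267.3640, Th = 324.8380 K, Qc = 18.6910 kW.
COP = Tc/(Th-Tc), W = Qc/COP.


COP = 267.3640 / 57.4740 = 4.6519
W = 18.6910 / 4.6519 = 4.0179 kW

COP = 4.6519, W = 4.0179 kW


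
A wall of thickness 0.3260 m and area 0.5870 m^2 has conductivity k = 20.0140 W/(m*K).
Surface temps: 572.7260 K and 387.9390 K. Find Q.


dT = 184.7870 K
Q = 20.0140 * 0.5870 * 184.7870 / 0.3260 = 6659.2575 W

6659.2575 W


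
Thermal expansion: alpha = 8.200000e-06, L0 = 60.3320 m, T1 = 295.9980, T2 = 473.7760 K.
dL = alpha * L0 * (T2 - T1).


dT = 177.7780 K
dL = 8.200000e-06 * 60.3320 * 177.7780 = 0.087951 m
L_final = 60.419951 m

dL = 0.087951 m


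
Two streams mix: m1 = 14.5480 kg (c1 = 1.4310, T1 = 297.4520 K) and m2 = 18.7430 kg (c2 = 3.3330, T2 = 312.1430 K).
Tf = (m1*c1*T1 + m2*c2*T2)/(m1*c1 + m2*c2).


num = 25692.1157
den = 83.2886
Tf = 308.4709 K

308.4709 K


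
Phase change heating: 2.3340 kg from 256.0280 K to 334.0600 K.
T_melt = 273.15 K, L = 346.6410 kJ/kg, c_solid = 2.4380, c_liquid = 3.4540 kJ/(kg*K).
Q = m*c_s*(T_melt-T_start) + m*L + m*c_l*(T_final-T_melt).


Q1 (sensible, solid) = 2.3340 * 2.4380 * 17.1220 = 97.4292 kJ
Q2 (latent) = 2.3340 * 346.6410 = 809.0601 kJ
Q3 (sensible, liquid) = 2.3340 * 3.4540 * 60.9100 = 491.0342 kJ
Q_total = 1397.5235 kJ

1397.5235 kJ


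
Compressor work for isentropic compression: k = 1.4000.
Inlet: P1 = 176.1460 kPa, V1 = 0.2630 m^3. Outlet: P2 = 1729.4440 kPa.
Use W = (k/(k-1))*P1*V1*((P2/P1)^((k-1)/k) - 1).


(k-1)/k = 0.2857
(P2/P1)^exp = 1.9206
W = 3.5000 * 176.1460 * 0.2630 * (1.9206 - 1) = 149.2692 kJ

149.2692 kJ


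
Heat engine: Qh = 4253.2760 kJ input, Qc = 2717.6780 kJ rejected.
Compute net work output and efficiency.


W = 4253.2760 - 2717.6780 = 1535.5980 kJ
eta = 1535.5980 / 4253.2760 = 0.3610 = 36.1039%

W = 1535.5980 kJ, eta = 36.1039%


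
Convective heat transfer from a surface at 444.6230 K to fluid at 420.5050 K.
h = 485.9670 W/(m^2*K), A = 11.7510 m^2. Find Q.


dT = 24.1180 K
Q = 485.9670 * 11.7510 * 24.1180 = 137728.2078 W

137728.2078 W


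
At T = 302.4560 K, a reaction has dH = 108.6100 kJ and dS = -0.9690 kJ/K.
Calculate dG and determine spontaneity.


T*dS = 302.4560 * -0.9690 = -293.0799 kJ
dG = 108.6100 + 293.0799 = 401.6899 kJ (non-spontaneous)

dG = 401.6899 kJ, non-spontaneous


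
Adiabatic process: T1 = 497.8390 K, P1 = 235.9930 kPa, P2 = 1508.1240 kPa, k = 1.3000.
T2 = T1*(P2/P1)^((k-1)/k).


(k-1)/k = 0.2308
(P2/P1)^exp = 1.5342
T2 = 497.8390 * 1.5342 = 763.8046 K

763.8046 K


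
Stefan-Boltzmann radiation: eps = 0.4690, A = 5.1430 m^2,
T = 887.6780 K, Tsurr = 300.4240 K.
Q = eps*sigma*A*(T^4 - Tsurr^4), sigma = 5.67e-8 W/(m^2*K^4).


T^4 = 6.2090e+11
Tsurr^4 = 8.1459e+09
Q = 0.4690 * 5.67e-8 * 5.1430 * 6.1275e+11 = 83802.8576 W

83802.8576 W


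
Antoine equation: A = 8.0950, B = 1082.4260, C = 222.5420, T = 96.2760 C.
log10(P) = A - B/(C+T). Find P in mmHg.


C+T = 318.8180
B/(C+T) = 3.3951
log10(P) = 8.0950 - 3.3951 = 4.6999
P = 10^4.6999 = 50104.6483 mmHg

50104.6483 mmHg


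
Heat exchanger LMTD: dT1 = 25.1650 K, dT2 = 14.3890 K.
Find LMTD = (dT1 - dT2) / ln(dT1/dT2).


dT1/dT2 = 1.7489
ln(dT1/dT2) = 0.5590
LMTD = 10.7760 / 0.5590 = 19.2776 K

19.2776 K


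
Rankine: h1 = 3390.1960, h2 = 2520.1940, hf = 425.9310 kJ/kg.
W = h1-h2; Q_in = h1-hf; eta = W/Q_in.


W = 870.0020 kJ/kg
Q_in = 2964.2650 kJ/kg
eta = 0.2935 = 29.3497%

eta = 29.3497%


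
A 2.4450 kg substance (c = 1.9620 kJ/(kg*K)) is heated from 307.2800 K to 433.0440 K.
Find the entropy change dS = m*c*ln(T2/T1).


T2/T1 = 1.4093
ln(T2/T1) = 0.3431
dS = 2.4450 * 1.9620 * 0.3431 = 1.6458 kJ/K

1.6458 kJ/K


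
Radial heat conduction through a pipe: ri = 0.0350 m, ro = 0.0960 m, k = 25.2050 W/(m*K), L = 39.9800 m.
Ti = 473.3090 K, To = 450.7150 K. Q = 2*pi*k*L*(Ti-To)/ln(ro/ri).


dT = 22.5940 K
ln(ro/ri) = 1.0090
Q = 2*pi*25.2050*39.9800*22.5940 / 1.0090 = 141778.7889 W

141778.7889 W


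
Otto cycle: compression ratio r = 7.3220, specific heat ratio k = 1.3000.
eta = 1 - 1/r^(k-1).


r^(k-1) = 1.8171
eta = 1 - 1/1.8171 = 0.4497 = 44.9685%

44.9685%


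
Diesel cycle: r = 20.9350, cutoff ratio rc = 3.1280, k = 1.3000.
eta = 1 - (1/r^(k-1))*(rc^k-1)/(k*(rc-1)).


r^(k-1) = 2.4904
rc^k = 4.4040
eta = 0.5059 = 50.5903%

50.5903%


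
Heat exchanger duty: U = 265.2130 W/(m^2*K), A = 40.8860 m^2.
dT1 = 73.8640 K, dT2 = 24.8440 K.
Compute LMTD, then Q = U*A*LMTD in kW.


LMTD = 44.9886 K
Q = 265.2130 * 40.8860 * 44.9886 = 487833.8613 W = 487.8339 kW

487.8339 kW


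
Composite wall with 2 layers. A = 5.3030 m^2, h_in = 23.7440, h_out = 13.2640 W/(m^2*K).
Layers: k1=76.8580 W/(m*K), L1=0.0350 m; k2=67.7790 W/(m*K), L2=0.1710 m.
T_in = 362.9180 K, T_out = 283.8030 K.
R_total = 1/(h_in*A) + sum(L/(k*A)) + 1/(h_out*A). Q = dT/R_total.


R_conv_in = 1/(23.7440*5.3030) = 0.0079
R_1 = 0.0350/(76.8580*5.3030) = 8.5873e-05
R_2 = 0.1710/(67.7790*5.3030) = 0.0005
R_conv_out = 1/(13.2640*5.3030) = 0.0142
R_total = 0.0227 K/W
Q = 79.1150 / 0.0227 = 3482.1144 W

R_total = 0.0227 K/W, Q = 3482.1144 W


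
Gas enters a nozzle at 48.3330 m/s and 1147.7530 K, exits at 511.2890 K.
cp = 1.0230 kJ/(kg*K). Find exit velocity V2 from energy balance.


dT = 636.4640 K
2*cp*1000*dT = 1302205.3440
V1^2 = 2336.0789
V2 = sqrt(1304541.4229) = 1142.1652 m/s

1142.1652 m/s


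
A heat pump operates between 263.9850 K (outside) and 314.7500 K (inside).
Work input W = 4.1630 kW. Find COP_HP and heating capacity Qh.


COP = 314.7500 / 50.7650 = 6.2001
Qh = 6.2001 * 4.1630 = 25.8112 kW

COP = 6.2001, Qh = 25.8112 kW


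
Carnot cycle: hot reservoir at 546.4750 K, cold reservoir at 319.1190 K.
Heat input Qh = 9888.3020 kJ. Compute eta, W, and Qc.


eta = 1 - 319.1190/546.4750 = 0.4160
W = 0.4160 * 9888.3020 = 4113.9390 kJ
Qc = 9888.3020 - 4113.9390 = 5774.3630 kJ

eta = 41.6041%, W = 4113.9390 kJ, Qc = 5774.3630 kJ


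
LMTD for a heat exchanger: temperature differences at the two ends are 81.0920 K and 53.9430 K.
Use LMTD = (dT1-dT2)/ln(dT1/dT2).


dT1/dT2 = 1.5033
ln(dT1/dT2) = 0.4077
LMTD = 27.1490 / 0.4077 = 66.5978 K

66.5978 K


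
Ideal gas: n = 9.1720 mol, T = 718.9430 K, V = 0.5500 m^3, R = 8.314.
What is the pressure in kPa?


P = nRT/V = 9.1720 * 8.314 * 718.9430 / 0.5500
= 54823.7232 / 0.5500 = 99679.4967 Pa = 99.6795 kPa

99.6795 kPa


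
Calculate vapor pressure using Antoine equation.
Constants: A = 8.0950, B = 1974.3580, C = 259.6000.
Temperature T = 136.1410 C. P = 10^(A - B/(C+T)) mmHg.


C+T = 395.7410
B/(C+T) = 4.9890
log10(P) = 8.0950 - 4.9890 = 3.1060
P = 10^3.1060 = 1276.3931 mmHg

1276.3931 mmHg


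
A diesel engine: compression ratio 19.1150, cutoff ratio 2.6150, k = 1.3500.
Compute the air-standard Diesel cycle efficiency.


r^(k-1) = 2.8085
rc^k = 3.6609
eta = 0.5654 = 56.5450%

56.5450%


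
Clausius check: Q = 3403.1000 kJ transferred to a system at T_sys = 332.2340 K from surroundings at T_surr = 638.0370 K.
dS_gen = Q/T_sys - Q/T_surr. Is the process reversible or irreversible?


dS_sys = 3403.1000/332.2340 = 10.2431 kJ/K
dS_surr = -3403.1000/638.0370 = -5.3337 kJ/K
dS_gen = 10.2431 - 5.3337 = 4.9094 kJ/K (irreversible)

dS_gen = 4.9094 kJ/K, irreversible


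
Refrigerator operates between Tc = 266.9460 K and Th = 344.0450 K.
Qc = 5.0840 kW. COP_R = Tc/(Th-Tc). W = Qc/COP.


COP = 266.9460 / 77.0990 = 3.4624
W = 5.0840 / 3.4624 = 1.4684 kW

COP = 3.4624, W = 1.4684 kW


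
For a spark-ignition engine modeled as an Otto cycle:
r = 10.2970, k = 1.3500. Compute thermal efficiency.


r^(k-1) = 2.2618
eta = 1 - 1/2.2618 = 0.5579 = 55.7869%

55.7869%


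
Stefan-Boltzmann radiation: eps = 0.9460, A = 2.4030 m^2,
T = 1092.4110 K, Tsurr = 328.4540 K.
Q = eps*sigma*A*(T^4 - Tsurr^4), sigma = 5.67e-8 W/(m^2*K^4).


T^4 = 1.4241e+12
Tsurr^4 = 1.1639e+10
Q = 0.9460 * 5.67e-8 * 2.4030 * 1.4125e+12 = 182057.4176 W

182057.4176 W


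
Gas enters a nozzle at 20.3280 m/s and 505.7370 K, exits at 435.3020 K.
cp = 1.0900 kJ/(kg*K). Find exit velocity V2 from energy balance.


dT = 70.4350 K
2*cp*1000*dT = 153548.3000
V1^2 = 413.2276
V2 = sqrt(153961.5276) = 392.3793 m/s

392.3793 m/s


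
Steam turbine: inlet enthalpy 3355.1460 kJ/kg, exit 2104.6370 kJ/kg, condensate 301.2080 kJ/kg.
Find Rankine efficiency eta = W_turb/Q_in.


W = 1250.5090 kJ/kg
Q_in = 3053.9380 kJ/kg
eta = 0.4095 = 40.9474%

eta = 40.9474%


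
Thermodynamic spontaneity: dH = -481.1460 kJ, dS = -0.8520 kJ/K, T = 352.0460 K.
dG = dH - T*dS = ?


T*dS = 352.0460 * -0.8520 = -299.9432 kJ
dG = -481.1460 + 299.9432 = -181.2028 kJ (spontaneous)

dG = -181.2028 kJ, spontaneous


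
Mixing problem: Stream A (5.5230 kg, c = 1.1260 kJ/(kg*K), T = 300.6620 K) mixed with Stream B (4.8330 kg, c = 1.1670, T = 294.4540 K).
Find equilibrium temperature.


num = 3530.5396
den = 11.8590
Tf = 297.7095 K

297.7095 K


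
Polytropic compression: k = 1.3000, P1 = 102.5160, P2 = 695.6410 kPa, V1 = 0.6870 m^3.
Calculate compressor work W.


(k-1)/k = 0.2308
(P2/P1)^exp = 1.5556
W = 4.3333 * 102.5160 * 0.6870 * (1.5556 - 1) = 169.5727 kJ

169.5727 kJ


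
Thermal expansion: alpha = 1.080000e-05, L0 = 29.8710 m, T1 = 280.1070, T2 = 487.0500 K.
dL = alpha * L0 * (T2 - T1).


dT = 206.9430 K
dL = 1.080000e-05 * 29.8710 * 206.9430 = 0.066761 m
L_final = 29.937761 m

dL = 0.066761 m


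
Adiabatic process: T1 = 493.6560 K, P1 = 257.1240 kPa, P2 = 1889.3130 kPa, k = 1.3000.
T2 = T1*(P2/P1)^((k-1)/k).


(k-1)/k = 0.2308
(P2/P1)^exp = 1.5845
T2 = 493.6560 * 1.5845 = 782.1820 K

782.1820 K


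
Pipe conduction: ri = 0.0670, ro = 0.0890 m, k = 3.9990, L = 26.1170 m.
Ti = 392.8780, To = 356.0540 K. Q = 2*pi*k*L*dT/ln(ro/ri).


dT = 36.8240 K
ln(ro/ri) = 0.2839
Q = 2*pi*3.9990*26.1170*36.8240 / 0.2839 = 85104.6342 W

85104.6342 W


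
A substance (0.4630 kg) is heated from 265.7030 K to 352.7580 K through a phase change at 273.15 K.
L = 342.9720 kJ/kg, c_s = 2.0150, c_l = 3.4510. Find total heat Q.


Q1 (sensible, solid) = 0.4630 * 2.0150 * 7.4470 = 6.9476 kJ
Q2 (latent) = 0.4630 * 342.9720 = 158.7960 kJ
Q3 (sensible, liquid) = 0.4630 * 3.4510 * 79.6080 = 127.1987 kJ
Q_total = 292.9424 kJ

292.9424 kJ


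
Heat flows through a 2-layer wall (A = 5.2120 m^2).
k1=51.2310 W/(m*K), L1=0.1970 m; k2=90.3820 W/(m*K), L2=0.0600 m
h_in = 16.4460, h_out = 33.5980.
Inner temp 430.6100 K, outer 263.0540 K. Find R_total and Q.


R_conv_in = 1/(16.4460*5.2120) = 0.0117
R_1 = 0.1970/(51.2310*5.2120) = 0.0007
R_2 = 0.0600/(90.3820*5.2120) = 0.0001
R_conv_out = 1/(33.5980*5.2120) = 0.0057
R_total = 0.0182 K/W
Q = 167.5560 / 0.0182 = 9185.1183 W

R_total = 0.0182 K/W, Q = 9185.1183 W


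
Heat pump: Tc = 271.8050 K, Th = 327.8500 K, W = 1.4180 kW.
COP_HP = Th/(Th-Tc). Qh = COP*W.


COP = 327.8500 / 56.0450 = 5.8498
Qh = 5.8498 * 1.4180 = 8.2950 kW

COP = 5.8498, Qh = 8.2950 kW


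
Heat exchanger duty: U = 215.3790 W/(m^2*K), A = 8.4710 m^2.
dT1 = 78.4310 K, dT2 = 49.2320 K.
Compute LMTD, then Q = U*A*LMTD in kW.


LMTD = 62.7025 K
Q = 215.3790 * 8.4710 * 62.7025 = 114399.1200 W = 114.3991 kW

114.3991 kW


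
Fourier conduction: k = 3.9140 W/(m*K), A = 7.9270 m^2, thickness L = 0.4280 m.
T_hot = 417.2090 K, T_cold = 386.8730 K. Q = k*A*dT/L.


dT = 30.3360 K
Q = 3.9140 * 7.9270 * 30.3360 / 0.4280 = 2199.0962 W

2199.0962 W


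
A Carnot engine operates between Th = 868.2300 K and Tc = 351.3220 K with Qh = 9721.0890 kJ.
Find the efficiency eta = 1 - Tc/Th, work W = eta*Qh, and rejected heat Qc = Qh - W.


eta = 1 - 351.3220/868.2300 = 0.5954
W = 0.5954 * 9721.0890 = 5787.5317 kJ
Qc = 9721.0890 - 5787.5317 = 3933.5573 kJ

eta = 59.5358%, W = 5787.5317 kJ, Qc = 3933.5573 kJ


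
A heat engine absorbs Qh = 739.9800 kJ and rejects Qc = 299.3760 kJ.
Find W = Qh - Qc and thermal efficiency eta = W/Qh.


W = 739.9800 - 299.3760 = 440.6040 kJ
eta = 440.6040 / 739.9800 = 0.5954 = 59.5427%

W = 440.6040 kJ, eta = 59.5427%


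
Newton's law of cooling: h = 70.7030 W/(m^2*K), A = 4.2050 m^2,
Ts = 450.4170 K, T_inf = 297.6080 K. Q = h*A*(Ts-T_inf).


dT = 152.8090 K
Q = 70.7030 * 4.2050 * 152.8090 = 45431.0501 W

45431.0501 W


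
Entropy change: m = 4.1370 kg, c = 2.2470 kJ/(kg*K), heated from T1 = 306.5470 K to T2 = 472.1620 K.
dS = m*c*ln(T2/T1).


T2/T1 = 1.5403
ln(T2/T1) = 0.4320
dS = 4.1370 * 2.2470 * 0.4320 = 4.0153 kJ/K

4.0153 kJ/K


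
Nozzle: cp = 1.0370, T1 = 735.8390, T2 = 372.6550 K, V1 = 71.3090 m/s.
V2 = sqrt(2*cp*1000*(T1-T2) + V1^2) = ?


dT = 363.1840 K
2*cp*1000*dT = 753243.6160
V1^2 = 5084.9735
V2 = sqrt(758328.5895) = 870.8206 m/s

870.8206 m/s


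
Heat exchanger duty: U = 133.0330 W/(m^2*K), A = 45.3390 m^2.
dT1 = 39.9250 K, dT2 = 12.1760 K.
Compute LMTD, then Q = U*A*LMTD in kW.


LMTD = 23.3669 K
Q = 133.0330 * 45.3390 * 23.3669 = 140939.2363 W = 140.9392 kW

140.9392 kW


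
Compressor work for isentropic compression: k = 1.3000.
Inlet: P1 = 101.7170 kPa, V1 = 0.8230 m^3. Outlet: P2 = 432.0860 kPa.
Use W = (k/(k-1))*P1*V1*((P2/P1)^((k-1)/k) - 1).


(k-1)/k = 0.2308
(P2/P1)^exp = 1.3963
W = 4.3333 * 101.7170 * 0.8230 * (1.3963 - 1) = 143.7431 kJ

143.7431 kJ


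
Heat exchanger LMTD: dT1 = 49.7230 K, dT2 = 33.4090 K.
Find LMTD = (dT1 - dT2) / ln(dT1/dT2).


dT1/dT2 = 1.4883
ln(dT1/dT2) = 0.3976
LMTD = 16.3140 / 0.3976 = 41.0268 K

41.0268 K


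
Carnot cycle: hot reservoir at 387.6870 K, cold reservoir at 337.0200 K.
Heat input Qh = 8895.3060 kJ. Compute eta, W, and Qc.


eta = 1 - 337.0200/387.6870 = 0.1307
W = 0.1307 * 8895.3060 = 1162.5318 kJ
Qc = 8895.3060 - 1162.5318 = 7732.7742 kJ

eta = 13.0690%, W = 1162.5318 kJ, Qc = 7732.7742 kJ


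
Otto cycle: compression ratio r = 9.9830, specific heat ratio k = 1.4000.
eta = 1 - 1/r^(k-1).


r^(k-1) = 2.5102
eta = 1 - 1/2.5102 = 0.6016 = 60.1622%

60.1622%


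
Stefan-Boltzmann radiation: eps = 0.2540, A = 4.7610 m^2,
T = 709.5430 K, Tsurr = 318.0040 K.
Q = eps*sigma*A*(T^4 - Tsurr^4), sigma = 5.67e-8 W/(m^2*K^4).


T^4 = 2.5346e+11
Tsurr^4 = 1.0227e+10
Q = 0.2540 * 5.67e-8 * 4.7610 * 2.4324e+11 = 16677.9968 W

16677.9968 W


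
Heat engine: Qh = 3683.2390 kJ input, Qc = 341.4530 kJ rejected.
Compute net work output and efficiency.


W = 3683.2390 - 341.4530 = 3341.7860 kJ
eta = 3341.7860 / 3683.2390 = 0.9073 = 90.7295%

W = 3341.7860 kJ, eta = 90.7295%


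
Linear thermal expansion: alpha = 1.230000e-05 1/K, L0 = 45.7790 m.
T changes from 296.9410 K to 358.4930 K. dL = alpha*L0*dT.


dT = 61.5520 K
dL = 1.230000e-05 * 45.7790 * 61.5520 = 0.034659 m
L_final = 45.813659 m

dL = 0.034659 m


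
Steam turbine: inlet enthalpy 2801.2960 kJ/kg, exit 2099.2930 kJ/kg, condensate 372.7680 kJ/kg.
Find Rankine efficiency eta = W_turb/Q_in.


W = 702.0030 kJ/kg
Q_in = 2428.5280 kJ/kg
eta = 0.2891 = 28.9065%

eta = 28.9065%


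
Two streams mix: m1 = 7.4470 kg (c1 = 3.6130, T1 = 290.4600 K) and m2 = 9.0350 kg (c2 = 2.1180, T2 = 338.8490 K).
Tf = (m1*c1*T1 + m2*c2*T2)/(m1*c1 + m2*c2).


num = 14299.3785
den = 46.0421
Tf = 310.5715 K

310.5715 K


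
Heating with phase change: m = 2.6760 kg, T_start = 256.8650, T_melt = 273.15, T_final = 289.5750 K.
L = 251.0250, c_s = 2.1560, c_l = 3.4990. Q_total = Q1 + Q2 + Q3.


Q1 (sensible, solid) = 2.6760 * 2.1560 * 16.2850 = 93.9556 kJ
Q2 (latent) = 2.6760 * 251.0250 = 671.7429 kJ
Q3 (sensible, liquid) = 2.6760 * 3.4990 * 16.4250 = 153.7926 kJ
Q_total = 919.4911 kJ

919.4911 kJ


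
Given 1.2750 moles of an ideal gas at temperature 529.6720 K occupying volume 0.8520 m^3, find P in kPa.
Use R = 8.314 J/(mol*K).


P = nRT/V = 1.2750 * 8.314 * 529.6720 / 0.8520
= 5614.7086 / 0.8520 = 6590.0336 Pa = 6.5900 kPa

6.5900 kPa


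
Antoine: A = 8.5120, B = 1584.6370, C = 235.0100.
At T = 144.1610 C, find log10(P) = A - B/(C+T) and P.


C+T = 379.1710
B/(C+T) = 4.1792
log10(P) = 8.5120 - 4.1792 = 4.3328
P = 10^4.3328 = 21517.1796 mmHg

21517.1796 mmHg


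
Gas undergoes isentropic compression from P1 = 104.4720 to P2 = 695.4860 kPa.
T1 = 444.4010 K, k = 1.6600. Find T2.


(k-1)/k = 0.3976
(P2/P1)^exp = 2.1249
T2 = 444.4010 * 2.1249 = 944.2926 K

944.2926 K


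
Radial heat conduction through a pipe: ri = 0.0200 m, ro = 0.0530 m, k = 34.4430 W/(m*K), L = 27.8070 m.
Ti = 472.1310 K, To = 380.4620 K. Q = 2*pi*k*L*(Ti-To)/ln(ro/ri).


dT = 91.6690 K
ln(ro/ri) = 0.9746
Q = 2*pi*34.4430*27.8070*91.6690 / 0.9746 = 566042.5111 W

566042.5111 W


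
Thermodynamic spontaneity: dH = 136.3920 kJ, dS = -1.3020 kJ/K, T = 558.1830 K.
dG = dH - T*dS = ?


T*dS = 558.1830 * -1.3020 = -726.7543 kJ
dG = 136.3920 + 726.7543 = 863.1463 kJ (non-spontaneous)

dG = 863.1463 kJ, non-spontaneous


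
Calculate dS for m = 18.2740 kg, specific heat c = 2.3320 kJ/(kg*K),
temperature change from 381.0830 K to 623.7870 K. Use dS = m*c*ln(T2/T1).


T2/T1 = 1.6369
ln(T2/T1) = 0.4928
dS = 18.2740 * 2.3320 * 0.4928 = 21.0003 kJ/K

21.0003 kJ/K


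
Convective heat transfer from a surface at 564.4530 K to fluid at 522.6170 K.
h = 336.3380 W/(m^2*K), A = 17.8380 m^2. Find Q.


dT = 41.8360 K
Q = 336.3380 * 17.8380 * 41.8360 = 250999.1503 W

250999.1503 W


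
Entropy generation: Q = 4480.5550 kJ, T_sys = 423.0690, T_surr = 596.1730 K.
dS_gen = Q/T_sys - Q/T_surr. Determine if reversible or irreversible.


dS_sys = 4480.5550/423.0690 = 10.5906 kJ/K
dS_surr = -4480.5550/596.1730 = -7.5155 kJ/K
dS_gen = 10.5906 - 7.5155 = 3.0751 kJ/K (irreversible)

dS_gen = 3.0751 kJ/K, irreversible


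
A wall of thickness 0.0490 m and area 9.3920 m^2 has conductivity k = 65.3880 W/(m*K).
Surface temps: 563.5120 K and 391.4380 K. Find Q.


dT = 172.0740 K
Q = 65.3880 * 9.3920 * 172.0740 / 0.0490 = 2156628.3611 W

2156628.3611 W


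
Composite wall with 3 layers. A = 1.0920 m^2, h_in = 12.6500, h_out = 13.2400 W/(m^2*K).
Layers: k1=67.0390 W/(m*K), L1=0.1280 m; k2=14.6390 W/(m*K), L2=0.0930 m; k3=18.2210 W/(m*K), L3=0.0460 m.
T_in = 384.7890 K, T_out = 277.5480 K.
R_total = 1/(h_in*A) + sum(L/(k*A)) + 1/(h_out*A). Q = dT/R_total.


R_conv_in = 1/(12.6500*1.0920) = 0.0724
R_1 = 0.1280/(67.0390*1.0920) = 0.0017
R_2 = 0.0930/(14.6390*1.0920) = 0.0058
R_3 = 0.0460/(18.2210*1.0920) = 0.0023
R_conv_out = 1/(13.2400*1.0920) = 0.0692
R_total = 0.1514 K/W
Q = 107.2410 / 0.1514 = 708.1658 W

R_total = 0.1514 K/W, Q = 708.1658 W


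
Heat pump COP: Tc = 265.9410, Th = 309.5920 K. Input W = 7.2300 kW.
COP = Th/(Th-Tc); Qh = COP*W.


COP = 309.5920 / 43.6510 = 7.0924
Qh = 7.0924 * 7.2300 = 51.2783 kW

COP = 7.0924, Qh = 51.2783 kW


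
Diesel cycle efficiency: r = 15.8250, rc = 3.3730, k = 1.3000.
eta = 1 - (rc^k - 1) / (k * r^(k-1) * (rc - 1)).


r^(k-1) = 2.2898
rc^k = 4.8576
eta = 0.4539 = 45.3900%

45.3900%


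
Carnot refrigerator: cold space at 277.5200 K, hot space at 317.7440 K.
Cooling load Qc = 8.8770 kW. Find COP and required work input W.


COP = 277.5200 / 40.2240 = 6.8994
W = 8.8770 / 6.8994 = 1.2866 kW

COP = 6.8994, W = 1.2866 kW


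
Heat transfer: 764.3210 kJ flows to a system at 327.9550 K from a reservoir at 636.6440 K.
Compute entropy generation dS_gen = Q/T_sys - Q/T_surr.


dS_sys = 764.3210/327.9550 = 2.3306 kJ/K
dS_surr = -764.3210/636.6440 = -1.2005 kJ/K
dS_gen = 2.3306 - 1.2005 = 1.1300 kJ/K (irreversible)

dS_gen = 1.1300 kJ/K, irreversible


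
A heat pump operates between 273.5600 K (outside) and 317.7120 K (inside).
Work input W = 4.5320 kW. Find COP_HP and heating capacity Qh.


COP = 317.7120 / 44.1520 = 7.1959
Qh = 7.1959 * 4.5320 = 32.6117 kW

COP = 7.1959, Qh = 32.6117 kW


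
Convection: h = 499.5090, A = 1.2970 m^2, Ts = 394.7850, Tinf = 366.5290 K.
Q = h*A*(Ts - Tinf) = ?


dT = 28.2560 K
Q = 499.5090 * 1.2970 * 28.2560 = 18306.0218 W

18306.0218 W


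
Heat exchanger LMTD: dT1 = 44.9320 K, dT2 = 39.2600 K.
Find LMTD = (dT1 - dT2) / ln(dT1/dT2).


dT1/dT2 = 1.1445
ln(dT1/dT2) = 0.1349
LMTD = 5.6720 / 0.1349 = 42.0322 K

42.0322 K


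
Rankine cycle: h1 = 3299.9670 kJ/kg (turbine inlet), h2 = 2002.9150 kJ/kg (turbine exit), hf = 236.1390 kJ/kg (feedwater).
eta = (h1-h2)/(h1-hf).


W = 1297.0520 kJ/kg
Q_in = 3063.8280 kJ/kg
eta = 0.4233 = 42.3344%

eta = 42.3344%


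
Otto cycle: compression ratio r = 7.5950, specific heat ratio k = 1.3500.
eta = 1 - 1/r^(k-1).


r^(k-1) = 2.0332
eta = 1 - 1/2.0332 = 0.5082 = 50.8170%

50.8170%


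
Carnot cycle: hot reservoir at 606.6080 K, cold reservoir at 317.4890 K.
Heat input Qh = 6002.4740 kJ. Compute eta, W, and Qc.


eta = 1 - 317.4890/606.6080 = 0.4766
W = 0.4766 * 6002.4740 = 2860.8744 kJ
Qc = 6002.4740 - 2860.8744 = 3141.5996 kJ

eta = 47.6616%, W = 2860.8744 kJ, Qc = 3141.5996 kJ


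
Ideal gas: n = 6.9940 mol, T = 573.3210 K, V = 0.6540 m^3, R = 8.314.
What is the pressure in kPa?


P = nRT/V = 6.9940 * 8.314 * 573.3210 / 0.6540
= 33337.5360 / 0.6540 = 50974.8257 Pa = 50.9748 kPa

50.9748 kPa


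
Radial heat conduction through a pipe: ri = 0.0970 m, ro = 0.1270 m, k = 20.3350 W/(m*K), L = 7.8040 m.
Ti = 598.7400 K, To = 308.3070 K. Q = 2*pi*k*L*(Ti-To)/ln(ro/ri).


dT = 290.4330 K
ln(ro/ri) = 0.2695
Q = 2*pi*20.3350*7.8040*290.4330 / 0.2695 = 1074649.8947 W

1074649.8947 W


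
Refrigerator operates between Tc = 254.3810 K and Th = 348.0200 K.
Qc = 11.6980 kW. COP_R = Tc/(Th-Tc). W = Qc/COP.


COP = 254.3810 / 93.6390 = 2.7166
W = 11.6980 / 2.7166 = 4.3061 kW

COP = 2.7166, W = 4.3061 kW


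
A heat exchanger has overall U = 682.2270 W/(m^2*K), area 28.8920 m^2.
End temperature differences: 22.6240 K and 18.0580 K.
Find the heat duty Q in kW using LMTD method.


LMTD = 20.2553 K
Q = 682.2270 * 28.8920 * 20.2553 = 399250.2292 W = 399.2502 kW

399.2502 kW


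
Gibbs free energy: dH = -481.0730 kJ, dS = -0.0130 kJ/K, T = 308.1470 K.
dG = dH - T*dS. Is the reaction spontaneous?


T*dS = 308.1470 * -0.0130 = -4.0059 kJ
dG = -481.0730 + 4.0059 = -477.0671 kJ (spontaneous)

dG = -477.0671 kJ, spontaneous


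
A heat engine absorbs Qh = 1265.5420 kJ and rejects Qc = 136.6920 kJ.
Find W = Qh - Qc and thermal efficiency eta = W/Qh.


W = 1265.5420 - 136.6920 = 1128.8500 kJ
eta = 1128.8500 / 1265.5420 = 0.8920 = 89.1989%

W = 1128.8500 kJ, eta = 89.1989%


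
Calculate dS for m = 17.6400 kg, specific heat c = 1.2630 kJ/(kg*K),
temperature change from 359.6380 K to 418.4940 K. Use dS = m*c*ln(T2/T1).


T2/T1 = 1.1637
ln(T2/T1) = 0.1516
dS = 17.6400 * 1.2630 * 0.1516 = 3.3768 kJ/K

3.3768 kJ/K


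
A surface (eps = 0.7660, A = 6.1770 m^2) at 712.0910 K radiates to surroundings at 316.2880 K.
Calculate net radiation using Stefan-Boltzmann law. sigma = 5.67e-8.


T^4 = 2.5712e+11
Tsurr^4 = 1.0008e+10
Q = 0.7660 * 5.67e-8 * 6.1770 * 2.4712e+11 = 66296.4551 W

66296.4551 W


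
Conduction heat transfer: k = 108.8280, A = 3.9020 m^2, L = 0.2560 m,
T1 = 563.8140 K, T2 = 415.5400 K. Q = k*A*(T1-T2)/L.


dT = 148.2740 K
Q = 108.8280 * 3.9020 * 148.2740 / 0.2560 = 245953.4685 W

245953.4685 W


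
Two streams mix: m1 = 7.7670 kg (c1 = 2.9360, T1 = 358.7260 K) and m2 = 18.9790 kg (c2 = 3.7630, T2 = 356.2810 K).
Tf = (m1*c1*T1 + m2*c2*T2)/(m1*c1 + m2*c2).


num = 33625.2244
den = 94.2219
Tf = 356.8727 K

356.8727 K


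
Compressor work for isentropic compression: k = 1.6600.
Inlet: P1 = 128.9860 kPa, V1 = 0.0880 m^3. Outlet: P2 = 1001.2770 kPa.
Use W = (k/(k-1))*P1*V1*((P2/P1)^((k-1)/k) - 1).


(k-1)/k = 0.3976
(P2/P1)^exp = 2.2587
W = 2.5152 * 128.9860 * 0.0880 * (2.2587 - 1) = 35.9347 kJ

35.9347 kJ
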